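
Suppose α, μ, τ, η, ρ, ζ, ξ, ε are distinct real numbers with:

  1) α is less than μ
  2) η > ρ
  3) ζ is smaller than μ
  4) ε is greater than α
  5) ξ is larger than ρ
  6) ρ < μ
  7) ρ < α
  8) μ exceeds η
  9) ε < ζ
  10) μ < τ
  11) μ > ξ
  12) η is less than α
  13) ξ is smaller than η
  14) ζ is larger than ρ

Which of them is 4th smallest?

The consecutive relations fix a unique order: ρ < ξ < η < α < ε < ζ < μ < τ.
The 4th smallest is α.

α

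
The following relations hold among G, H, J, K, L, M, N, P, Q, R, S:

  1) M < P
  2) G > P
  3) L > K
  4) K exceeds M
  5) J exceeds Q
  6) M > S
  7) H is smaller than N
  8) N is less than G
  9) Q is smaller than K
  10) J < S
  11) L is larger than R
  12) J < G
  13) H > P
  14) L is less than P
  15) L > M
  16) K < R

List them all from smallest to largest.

Q < J < S < M < K < R < L < P < H < N < G

The consecutive links are each given: Q < J; J < S; S < M; M < K; K < R; R < L; L < P; P < H; H < N; N < G.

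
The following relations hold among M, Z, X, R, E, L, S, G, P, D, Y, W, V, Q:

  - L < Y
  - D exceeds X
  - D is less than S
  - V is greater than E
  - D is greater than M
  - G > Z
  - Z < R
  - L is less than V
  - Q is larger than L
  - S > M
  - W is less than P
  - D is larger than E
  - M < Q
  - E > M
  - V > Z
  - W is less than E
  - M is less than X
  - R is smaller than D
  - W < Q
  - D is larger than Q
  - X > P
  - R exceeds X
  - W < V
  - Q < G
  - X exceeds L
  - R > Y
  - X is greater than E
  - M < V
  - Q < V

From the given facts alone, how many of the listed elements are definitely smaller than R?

The elements the relations force below R are W, L, Y, M, P, Z, E, X — no chain reaches any other.
That is 8.

8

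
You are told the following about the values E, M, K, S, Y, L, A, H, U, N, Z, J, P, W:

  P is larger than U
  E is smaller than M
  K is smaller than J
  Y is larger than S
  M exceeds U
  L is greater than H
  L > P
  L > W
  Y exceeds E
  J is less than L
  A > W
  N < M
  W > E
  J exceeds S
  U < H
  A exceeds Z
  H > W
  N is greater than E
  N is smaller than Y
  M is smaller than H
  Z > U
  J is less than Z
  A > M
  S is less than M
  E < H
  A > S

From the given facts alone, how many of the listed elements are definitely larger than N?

The elements the relations force above N are M, Y, H, A, L — no chain reaches any other.
That is 5.

5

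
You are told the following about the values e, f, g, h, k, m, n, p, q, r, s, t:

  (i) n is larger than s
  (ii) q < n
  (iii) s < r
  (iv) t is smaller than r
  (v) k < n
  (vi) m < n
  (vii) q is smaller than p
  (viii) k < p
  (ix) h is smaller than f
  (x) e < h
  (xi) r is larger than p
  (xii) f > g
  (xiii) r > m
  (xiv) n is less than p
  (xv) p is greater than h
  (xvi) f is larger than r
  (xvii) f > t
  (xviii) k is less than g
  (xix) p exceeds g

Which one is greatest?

f

q is not greatest since q < n; e is not greatest since e < h; t is not greatest since t < f; k is not greatest since k < g; h is not greatest since h < p; m is not greatest since m < r; s is not greatest since s < n; g is not greatest since g < p; n is not greatest since n < p; p is not greatest since p < r; r is not greatest since r < f.
Only f has nothing above it, so f is the greatest.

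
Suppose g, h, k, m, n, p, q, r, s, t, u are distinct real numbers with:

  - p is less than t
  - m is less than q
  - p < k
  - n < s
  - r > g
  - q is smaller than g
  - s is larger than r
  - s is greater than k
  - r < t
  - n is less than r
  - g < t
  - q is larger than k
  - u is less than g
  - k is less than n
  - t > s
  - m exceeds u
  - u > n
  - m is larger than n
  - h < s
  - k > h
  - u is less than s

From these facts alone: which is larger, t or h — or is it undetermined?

Following the relations from h: h < k < n < u < m < q < g < r < s < t.
So t is larger.

t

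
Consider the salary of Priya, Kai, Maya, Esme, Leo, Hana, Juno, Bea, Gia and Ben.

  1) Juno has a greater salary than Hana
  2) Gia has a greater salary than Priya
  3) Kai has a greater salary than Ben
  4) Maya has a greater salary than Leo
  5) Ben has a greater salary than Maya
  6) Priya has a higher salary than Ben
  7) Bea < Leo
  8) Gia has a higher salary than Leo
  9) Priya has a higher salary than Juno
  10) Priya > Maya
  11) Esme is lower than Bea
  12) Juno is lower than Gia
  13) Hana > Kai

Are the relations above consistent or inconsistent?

The single ordering Esme < Bea < Leo < Maya < Ben < Kai < Hana < Juno < Priya < Gia satisfies every listed relation, so no contradiction arises.

consistent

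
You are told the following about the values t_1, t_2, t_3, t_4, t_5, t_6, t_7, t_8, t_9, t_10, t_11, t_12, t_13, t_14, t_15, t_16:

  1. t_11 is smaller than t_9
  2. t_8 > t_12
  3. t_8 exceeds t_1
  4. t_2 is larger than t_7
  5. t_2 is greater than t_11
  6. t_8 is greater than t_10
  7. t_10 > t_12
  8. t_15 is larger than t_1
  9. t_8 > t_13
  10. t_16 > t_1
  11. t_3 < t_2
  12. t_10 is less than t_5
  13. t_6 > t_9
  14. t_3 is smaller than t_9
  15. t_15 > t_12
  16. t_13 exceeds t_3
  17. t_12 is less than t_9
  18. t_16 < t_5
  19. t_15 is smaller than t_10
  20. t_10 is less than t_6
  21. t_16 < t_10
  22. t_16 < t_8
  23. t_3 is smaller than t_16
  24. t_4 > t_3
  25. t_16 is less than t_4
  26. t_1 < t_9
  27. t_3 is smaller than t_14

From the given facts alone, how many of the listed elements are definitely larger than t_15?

From t_15 the given relations immediately reach t_10.
From those, t_6, t_5, t_8 — 4 in total.
Nothing else is reachable above t_15; 4 in all.

4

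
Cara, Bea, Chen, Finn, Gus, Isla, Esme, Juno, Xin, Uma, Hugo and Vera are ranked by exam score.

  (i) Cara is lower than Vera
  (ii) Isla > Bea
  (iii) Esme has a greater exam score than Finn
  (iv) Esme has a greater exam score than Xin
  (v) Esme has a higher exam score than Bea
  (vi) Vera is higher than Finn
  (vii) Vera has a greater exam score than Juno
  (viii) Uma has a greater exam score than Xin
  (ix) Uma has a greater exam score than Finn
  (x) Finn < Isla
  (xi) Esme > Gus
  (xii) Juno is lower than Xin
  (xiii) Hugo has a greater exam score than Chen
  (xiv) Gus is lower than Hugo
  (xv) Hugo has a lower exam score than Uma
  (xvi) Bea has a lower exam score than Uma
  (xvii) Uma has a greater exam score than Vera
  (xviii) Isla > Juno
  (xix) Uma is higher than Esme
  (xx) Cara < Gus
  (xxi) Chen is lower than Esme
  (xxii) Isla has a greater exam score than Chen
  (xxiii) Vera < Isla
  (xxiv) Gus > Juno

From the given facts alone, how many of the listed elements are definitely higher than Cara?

6

The elements the relations force above Cara are Gus, Hugo, Vera, Isla, Esme, Uma — no chain reaches any other.
That is 6.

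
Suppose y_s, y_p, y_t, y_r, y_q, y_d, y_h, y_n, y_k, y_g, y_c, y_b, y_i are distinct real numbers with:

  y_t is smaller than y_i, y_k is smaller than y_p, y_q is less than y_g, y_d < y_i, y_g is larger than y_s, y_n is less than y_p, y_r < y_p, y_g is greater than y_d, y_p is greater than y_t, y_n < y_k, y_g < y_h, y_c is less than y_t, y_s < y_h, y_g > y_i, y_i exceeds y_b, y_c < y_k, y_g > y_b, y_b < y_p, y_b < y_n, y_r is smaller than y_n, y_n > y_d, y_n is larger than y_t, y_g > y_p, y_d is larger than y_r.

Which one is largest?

y_h

Chaining downward from y_h: directly below it, y_s, y_g; then y_b, y_d, y_i, y_p, y_q; then y_r, y_t, y_n, y_k; then y_c.
That covers every other element, and nothing is given above y_h, so y_h is the largest.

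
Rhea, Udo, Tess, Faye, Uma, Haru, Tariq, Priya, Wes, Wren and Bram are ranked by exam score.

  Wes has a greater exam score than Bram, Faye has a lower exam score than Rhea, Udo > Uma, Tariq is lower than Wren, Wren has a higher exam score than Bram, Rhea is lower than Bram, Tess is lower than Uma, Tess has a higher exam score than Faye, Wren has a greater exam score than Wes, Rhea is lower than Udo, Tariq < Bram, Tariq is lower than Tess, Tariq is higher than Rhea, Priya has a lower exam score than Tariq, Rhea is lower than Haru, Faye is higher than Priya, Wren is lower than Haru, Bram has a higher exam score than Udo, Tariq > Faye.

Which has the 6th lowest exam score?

Uma

Chaining the given pairs: Priya < Faye < Rhea < Tariq < Tess < Uma < Udo < Bram < Wes < Wren < Haru.
Counting 6 from the smallest end gives Uma.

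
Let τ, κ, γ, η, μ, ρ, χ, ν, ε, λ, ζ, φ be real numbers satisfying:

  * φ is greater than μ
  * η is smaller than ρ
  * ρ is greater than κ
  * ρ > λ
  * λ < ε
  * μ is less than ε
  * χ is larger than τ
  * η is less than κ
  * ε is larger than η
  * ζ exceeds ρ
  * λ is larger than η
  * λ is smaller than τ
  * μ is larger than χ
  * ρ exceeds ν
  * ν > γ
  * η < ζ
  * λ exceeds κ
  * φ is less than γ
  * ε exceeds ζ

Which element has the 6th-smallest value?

μ

The consecutive relations fix a unique order: η < κ < λ < τ < χ < μ < φ < γ < ν < ρ < ζ < ε.
The 6th smallest is μ.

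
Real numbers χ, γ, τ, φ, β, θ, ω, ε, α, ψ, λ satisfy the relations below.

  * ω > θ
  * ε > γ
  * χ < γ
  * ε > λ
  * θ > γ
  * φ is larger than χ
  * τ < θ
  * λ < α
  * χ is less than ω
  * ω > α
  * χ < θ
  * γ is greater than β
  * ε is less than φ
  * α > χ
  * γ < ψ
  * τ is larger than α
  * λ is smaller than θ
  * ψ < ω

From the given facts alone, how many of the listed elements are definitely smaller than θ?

6

The elements the relations force below θ are λ, χ, α, β, τ, γ — no chain reaches any other.
That is 6.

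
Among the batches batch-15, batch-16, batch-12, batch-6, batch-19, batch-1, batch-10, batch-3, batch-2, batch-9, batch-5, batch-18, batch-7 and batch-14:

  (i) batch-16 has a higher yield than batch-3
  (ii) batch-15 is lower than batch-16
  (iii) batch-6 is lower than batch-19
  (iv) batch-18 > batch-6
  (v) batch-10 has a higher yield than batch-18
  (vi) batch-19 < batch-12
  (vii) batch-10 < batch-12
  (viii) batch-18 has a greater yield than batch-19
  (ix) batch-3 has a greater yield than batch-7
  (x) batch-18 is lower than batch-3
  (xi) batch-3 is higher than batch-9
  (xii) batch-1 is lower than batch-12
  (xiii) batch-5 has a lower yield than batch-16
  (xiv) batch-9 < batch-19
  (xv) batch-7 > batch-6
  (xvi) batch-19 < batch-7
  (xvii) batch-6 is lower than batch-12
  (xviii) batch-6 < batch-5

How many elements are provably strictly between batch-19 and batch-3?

The relations place batch-19 below batch-3. An element lies strictly between them when it is forced above batch-19 and also forced below batch-3.
Above batch-19: {batch-18, batch-7, batch-10, batch-12, batch-16}. Below batch-3: {batch-6, batch-9, batch-18, batch-7}.
Intersection: {batch-18, batch-7} — 2.

2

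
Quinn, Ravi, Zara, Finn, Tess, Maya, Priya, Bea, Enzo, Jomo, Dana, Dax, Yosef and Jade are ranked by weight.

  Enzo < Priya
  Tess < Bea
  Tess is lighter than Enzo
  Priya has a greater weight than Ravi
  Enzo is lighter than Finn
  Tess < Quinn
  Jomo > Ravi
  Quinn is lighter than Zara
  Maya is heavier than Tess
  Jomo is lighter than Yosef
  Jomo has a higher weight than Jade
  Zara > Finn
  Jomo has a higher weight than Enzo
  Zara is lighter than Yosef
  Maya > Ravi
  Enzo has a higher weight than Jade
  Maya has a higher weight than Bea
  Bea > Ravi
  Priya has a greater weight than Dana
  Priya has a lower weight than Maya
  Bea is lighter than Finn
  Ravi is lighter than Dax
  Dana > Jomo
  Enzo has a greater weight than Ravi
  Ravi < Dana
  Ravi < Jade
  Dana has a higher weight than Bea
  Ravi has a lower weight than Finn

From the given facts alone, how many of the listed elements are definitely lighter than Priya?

From Priya the given relations immediately reach Ravi, Enzo, Dana.
From those, Tess, Jade, Bea, Jomo — 7 in total.
No other element is forced below Priya by the given relations, so the count is 7.

7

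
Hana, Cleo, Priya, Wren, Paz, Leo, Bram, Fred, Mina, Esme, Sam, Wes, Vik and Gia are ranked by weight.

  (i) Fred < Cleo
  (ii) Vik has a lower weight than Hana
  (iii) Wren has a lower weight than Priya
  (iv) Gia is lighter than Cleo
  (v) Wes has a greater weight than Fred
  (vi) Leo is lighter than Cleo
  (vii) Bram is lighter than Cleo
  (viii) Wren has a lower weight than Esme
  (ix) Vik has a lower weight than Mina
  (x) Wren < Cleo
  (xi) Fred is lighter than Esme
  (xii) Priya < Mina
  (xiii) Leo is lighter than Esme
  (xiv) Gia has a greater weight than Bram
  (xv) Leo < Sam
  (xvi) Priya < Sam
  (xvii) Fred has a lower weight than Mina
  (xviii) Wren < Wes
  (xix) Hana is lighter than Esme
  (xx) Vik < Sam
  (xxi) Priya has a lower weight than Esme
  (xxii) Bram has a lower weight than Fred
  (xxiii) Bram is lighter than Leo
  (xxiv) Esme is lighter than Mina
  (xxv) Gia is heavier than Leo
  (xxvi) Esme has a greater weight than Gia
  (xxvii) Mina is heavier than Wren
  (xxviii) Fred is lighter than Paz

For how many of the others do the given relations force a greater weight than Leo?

5

Directly above Leo: Gia, Sam, Cleo, Esme.
One step further: Mina (5 so far).
No other element is forced above Leo by the given relations, so the count is 5.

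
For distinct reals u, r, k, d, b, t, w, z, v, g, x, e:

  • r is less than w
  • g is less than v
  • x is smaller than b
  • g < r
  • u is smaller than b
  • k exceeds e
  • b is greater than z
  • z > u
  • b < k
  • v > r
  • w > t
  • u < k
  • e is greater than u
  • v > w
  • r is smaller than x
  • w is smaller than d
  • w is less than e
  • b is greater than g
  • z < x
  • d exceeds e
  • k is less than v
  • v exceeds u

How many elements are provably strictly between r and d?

2

The relations place r below d. An element lies strictly between them when it is forced above r and also forced below d.
Above r: {w, x, e, b, k, v}. Below d: {g, u, t, w, e}.
Intersection: {w, e} — 2.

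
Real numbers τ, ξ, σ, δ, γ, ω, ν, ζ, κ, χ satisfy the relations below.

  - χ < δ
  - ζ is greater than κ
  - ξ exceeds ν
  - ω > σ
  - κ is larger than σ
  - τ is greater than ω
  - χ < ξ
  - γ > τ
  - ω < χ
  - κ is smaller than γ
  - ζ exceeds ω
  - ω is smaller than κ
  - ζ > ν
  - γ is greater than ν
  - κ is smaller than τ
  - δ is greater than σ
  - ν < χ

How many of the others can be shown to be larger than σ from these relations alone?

The elements the relations force above σ are ω, κ, χ, τ, γ, ζ, δ, ξ — no chain reaches any other.
That is 8.

8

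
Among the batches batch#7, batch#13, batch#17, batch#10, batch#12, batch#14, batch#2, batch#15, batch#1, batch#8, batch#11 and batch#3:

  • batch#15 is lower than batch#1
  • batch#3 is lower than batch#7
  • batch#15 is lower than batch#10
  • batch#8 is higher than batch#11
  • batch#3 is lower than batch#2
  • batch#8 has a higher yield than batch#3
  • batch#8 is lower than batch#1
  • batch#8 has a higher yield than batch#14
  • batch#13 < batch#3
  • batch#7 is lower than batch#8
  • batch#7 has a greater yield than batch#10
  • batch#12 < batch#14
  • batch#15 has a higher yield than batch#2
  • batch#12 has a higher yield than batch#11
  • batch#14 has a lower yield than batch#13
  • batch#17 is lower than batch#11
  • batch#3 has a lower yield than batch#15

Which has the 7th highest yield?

The consecutive relations fix a unique order: batch#17 < batch#11 < batch#12 < batch#14 < batch#13 < batch#3 < batch#2 < batch#15 < batch#10 < batch#7 < batch#8 < batch#1.
Counting 7 from the largest end gives batch#3.

batch#3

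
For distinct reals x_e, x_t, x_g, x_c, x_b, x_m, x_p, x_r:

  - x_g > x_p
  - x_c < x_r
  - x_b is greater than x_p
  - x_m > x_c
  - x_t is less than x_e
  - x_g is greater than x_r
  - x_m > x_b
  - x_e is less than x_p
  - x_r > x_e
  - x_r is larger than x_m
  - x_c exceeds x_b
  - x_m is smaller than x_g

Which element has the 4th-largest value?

x_c

Chaining the given pairs: x_t < x_e < x_p < x_b < x_c < x_m < x_r < x_g.
Counting 4 from the largest end gives x_c.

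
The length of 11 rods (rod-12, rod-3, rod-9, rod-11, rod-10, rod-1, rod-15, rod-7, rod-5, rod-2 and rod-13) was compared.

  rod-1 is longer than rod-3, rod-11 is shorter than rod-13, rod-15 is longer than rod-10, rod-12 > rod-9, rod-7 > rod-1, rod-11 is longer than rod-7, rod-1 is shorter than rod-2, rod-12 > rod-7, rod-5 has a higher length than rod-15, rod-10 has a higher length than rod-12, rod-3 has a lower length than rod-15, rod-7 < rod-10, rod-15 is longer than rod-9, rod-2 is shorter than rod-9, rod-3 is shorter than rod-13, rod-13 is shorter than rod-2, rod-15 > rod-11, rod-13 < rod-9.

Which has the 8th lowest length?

rod-12

Chaining the given pairs: rod-3 < rod-1 < rod-7 < rod-11 < rod-13 < rod-2 < rod-9 < rod-12 < rod-10 < rod-15 < rod-5.
Counting 8 from the smallest end gives rod-12.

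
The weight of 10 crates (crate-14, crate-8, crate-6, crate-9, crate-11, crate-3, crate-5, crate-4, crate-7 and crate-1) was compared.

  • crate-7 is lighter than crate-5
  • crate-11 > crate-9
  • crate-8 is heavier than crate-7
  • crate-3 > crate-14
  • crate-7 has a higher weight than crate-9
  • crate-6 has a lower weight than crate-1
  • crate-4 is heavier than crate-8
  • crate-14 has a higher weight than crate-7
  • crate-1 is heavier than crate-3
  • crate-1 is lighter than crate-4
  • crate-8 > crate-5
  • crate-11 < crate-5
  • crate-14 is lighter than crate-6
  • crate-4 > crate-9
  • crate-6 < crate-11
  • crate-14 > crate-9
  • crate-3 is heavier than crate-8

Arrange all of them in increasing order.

crate-9 < crate-7 < crate-14 < crate-6 < crate-11 < crate-5 < crate-8 < crate-3 < crate-1 < crate-4

Each adjacent pair is fixed by a given relation: crate-9 < crate-7; crate-7 < crate-14; crate-14 < crate-6; crate-6 < crate-11; crate-11 < crate-5; crate-5 < crate-8; crate-8 < crate-3; crate-3 < crate-1; crate-1 < crate-4. Chaining them end to end gives the full order.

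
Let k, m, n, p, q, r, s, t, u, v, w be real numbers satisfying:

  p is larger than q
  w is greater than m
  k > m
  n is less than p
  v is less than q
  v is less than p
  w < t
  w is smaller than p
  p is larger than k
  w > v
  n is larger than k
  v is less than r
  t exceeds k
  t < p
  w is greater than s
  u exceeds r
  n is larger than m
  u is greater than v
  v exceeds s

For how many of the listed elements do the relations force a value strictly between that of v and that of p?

3

The relations place v below p. An element lies strictly between them when it is forced above v and also forced below p.
Above v: {w, r, t, q, u}. Below p: {s, m, w, k, t, n, q}.
Intersection: {w, t, q} — 3.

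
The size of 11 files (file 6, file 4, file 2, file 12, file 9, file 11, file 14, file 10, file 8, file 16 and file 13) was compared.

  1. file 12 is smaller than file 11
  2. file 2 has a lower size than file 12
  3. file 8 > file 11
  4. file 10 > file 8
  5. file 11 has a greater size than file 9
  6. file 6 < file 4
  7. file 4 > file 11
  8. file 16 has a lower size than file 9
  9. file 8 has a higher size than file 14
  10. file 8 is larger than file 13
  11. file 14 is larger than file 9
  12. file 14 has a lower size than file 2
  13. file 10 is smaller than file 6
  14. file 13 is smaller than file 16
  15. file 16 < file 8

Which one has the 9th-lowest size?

file 10

Chaining the given pairs: file 13 < file 16 < file 9 < file 14 < file 2 < file 12 < file 11 < file 8 < file 10 < file 6 < file 4.
Counting 9 from the smallest end gives file 10.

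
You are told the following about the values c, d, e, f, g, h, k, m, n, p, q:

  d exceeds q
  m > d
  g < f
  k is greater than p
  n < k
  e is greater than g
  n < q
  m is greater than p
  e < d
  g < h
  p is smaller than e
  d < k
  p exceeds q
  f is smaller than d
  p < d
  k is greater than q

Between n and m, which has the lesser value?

n

n < q < p < e < d < m, by transitivity through q, p, e, d.
So n < m; n is the smaller of the two.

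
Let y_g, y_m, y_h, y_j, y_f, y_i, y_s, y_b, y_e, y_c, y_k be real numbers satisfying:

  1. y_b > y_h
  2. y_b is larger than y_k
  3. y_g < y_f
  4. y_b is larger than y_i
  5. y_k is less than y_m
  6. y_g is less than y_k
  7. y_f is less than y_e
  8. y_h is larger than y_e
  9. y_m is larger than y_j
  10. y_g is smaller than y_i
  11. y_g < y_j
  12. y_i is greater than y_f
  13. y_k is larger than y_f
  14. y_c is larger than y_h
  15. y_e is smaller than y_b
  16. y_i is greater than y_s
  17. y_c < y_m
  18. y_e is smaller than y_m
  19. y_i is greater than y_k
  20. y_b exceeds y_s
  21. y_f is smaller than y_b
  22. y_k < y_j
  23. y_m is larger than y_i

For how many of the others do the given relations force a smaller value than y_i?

Directly below y_i: y_s, y_g, y_f, y_k.
No other element is forced below y_i by the given relations, so the count is 4.

4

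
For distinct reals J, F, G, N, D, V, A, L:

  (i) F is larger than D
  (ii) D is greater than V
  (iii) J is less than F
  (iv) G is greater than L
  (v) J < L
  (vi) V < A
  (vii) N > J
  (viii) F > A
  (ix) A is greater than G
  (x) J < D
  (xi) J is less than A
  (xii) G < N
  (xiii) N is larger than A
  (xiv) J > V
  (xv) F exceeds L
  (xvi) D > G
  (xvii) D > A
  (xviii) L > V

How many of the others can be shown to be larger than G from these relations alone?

4

The elements the relations force above G are A, D, F, N — no chain reaches any other.
That is 4.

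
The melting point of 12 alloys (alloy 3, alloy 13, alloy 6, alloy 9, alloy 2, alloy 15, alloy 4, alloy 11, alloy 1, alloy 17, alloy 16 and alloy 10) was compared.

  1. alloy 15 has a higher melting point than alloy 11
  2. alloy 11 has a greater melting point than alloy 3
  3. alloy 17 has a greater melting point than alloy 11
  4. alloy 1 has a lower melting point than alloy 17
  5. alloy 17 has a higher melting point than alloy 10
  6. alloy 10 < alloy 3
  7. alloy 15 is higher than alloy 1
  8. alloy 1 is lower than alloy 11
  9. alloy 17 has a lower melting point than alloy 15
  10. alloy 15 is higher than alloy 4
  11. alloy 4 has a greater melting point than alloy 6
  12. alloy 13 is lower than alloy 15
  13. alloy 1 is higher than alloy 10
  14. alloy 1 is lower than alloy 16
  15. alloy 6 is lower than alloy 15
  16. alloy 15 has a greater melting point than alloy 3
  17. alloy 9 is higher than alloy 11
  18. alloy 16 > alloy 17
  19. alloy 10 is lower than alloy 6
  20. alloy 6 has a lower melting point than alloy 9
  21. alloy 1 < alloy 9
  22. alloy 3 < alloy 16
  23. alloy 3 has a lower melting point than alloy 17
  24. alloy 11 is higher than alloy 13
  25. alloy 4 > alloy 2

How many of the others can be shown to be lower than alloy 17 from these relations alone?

5

Directly below alloy 17: alloy 10, alloy 3, alloy 1, alloy 11.
One step further: alloy 13 (5 so far).
No other element is forced below alloy 17 by the given relations, so the count is 5.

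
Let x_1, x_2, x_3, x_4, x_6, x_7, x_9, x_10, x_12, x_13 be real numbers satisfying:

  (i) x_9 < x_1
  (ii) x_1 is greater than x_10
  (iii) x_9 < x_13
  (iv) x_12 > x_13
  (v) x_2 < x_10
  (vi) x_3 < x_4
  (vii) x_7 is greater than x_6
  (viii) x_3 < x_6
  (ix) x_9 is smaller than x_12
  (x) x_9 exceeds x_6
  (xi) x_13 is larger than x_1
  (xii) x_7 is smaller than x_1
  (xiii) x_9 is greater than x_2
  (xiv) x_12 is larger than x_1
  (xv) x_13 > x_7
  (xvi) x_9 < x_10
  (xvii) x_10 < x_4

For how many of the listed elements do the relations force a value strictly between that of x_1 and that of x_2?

2

The relations place x_2 below x_1. An element lies strictly between them when it is forced above x_2 and also forced below x_1.
Above x_2: {x_9, x_10, x_4, x_13, x_12}. Below x_1: {x_3, x_6, x_9, x_10, x_7}.
Intersection: {x_9, x_10} — 2.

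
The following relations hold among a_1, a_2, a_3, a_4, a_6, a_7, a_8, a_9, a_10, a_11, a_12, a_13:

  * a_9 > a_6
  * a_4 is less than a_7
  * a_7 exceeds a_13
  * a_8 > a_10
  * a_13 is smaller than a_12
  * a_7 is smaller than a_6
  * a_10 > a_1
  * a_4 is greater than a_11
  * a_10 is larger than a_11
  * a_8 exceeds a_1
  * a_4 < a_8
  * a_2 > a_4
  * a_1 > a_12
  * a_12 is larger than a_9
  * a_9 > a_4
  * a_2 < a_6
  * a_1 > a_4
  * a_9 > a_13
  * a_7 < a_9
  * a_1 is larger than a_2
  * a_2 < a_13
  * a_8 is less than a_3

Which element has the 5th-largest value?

Chaining the given pairs: a_11 < a_4 < a_2 < a_13 < a_7 < a_6 < a_9 < a_12 < a_1 < a_10 < a_8 < a_3.
Counting 5 from the largest end gives a_12.

a_12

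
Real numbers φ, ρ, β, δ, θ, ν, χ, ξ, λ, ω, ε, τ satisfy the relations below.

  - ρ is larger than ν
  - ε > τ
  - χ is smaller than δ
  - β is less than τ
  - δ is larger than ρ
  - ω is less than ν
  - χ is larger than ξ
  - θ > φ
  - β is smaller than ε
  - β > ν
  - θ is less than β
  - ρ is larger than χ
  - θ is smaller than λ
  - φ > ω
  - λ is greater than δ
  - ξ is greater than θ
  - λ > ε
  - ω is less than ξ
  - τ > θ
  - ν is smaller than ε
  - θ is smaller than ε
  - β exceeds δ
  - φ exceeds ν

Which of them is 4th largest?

β

Chaining the given pairs: ω < ν < φ < θ < ξ < χ < ρ < δ < β < τ < ε < λ.
The 4th largest is β.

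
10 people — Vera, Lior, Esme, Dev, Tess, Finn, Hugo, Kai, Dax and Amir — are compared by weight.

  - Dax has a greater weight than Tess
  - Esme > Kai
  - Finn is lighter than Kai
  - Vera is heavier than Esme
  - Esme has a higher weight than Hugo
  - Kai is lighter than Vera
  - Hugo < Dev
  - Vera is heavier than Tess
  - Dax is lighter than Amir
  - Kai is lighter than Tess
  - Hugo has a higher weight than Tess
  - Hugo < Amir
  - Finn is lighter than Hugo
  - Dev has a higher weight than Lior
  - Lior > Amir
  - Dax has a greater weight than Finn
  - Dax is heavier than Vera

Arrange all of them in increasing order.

Nothing is placed below Finn, so it is least; from there Finn < Kai; Kai < Tess; Tess < Hugo; Hugo < Esme; Esme < Vera; Vera < Dax; Dax < Amir; Amir < Lior; Lior < Dev, each given directly.

Finn < Kai < Tess < Hugo < Esme < Vera < Dax < Amir < Lior < Dev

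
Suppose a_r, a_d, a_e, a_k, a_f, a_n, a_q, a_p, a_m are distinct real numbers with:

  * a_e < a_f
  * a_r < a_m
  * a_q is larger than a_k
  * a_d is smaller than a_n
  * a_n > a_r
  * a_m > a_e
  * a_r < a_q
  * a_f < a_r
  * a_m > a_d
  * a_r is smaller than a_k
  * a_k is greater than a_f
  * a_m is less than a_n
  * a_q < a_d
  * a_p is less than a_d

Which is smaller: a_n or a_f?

a_f < a_r and a_r < a_k give a_f < a_k.
Then a_k < a_q extends the chain to a_q.
With a_q < a_d: a_f < a_r < a_k < a_q < a_d.
With a_d < a_m: a_f < a_r < a_k < a_q < a_d < a_m.
Then a_m < a_n extends the chain to a_n.
So a_f < a_n; a_f is the smaller of the two.

a_f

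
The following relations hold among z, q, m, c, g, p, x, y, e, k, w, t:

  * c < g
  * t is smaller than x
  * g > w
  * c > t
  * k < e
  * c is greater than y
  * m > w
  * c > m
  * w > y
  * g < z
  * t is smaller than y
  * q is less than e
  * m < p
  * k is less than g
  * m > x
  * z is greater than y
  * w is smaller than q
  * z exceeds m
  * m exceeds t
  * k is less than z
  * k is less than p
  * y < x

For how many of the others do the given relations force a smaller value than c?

5

The elements the relations force below c are t, y, x, w, m — no chain reaches any other.
That is 5.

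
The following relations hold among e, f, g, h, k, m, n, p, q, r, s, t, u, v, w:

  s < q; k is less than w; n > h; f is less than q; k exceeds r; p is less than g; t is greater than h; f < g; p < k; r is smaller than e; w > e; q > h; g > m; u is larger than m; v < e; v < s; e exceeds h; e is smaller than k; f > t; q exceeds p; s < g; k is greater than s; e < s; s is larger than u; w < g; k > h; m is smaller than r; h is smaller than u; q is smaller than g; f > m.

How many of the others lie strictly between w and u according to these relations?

2

The relations place u below w. An element lies strictly between them when it is forced above u and also forced below w.
Above u: {s, q, k, g}. Below w: {h, v, m, p, r, e, s, k}.
Intersection: {s, k} — 2.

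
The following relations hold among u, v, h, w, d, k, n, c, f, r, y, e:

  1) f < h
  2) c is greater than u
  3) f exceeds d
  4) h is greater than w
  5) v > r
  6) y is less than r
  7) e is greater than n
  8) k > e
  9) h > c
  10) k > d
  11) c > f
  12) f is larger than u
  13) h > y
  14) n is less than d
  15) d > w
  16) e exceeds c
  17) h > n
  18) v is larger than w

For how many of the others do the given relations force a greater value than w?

7

From w the given relations immediately reach d, v, h.
From those, f, k — 5 in total.
From those, c — 6 in total.
From those, e — 7 in total.
No other element is forced above w by the given relations, so the count is 7.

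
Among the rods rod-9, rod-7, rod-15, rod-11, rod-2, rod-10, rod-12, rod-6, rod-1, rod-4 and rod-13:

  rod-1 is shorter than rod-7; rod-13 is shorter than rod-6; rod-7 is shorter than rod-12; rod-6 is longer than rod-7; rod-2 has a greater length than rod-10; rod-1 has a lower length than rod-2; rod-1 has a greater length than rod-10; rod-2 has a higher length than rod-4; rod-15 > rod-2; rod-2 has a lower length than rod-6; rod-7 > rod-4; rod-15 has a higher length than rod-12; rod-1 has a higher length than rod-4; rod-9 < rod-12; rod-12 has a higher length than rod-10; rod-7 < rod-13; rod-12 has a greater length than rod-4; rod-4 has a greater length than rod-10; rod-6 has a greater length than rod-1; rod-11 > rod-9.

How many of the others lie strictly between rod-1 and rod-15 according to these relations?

3

The relations place rod-1 below rod-15. An element lies strictly between them when it is forced above rod-1 and also forced below rod-15.
Above rod-1: {rod-7, rod-2, rod-13, rod-6, rod-12}. Below rod-15: {rod-10, rod-9, rod-4, rod-7, rod-2, rod-12}.
Intersection: {rod-7, rod-2, rod-12} — 3.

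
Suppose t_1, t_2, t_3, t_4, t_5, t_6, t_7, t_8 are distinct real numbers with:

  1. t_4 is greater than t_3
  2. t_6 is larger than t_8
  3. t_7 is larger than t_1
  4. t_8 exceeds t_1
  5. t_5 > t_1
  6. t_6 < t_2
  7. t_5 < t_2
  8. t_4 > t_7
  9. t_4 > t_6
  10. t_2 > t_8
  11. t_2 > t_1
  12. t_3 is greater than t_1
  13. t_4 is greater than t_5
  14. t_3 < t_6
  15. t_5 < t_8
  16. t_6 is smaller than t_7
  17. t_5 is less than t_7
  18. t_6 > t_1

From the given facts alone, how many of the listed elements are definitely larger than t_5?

The elements the relations force above t_5 are t_8, t_6, t_7, t_2, t_4 — no chain reaches any other.
That is 5.

5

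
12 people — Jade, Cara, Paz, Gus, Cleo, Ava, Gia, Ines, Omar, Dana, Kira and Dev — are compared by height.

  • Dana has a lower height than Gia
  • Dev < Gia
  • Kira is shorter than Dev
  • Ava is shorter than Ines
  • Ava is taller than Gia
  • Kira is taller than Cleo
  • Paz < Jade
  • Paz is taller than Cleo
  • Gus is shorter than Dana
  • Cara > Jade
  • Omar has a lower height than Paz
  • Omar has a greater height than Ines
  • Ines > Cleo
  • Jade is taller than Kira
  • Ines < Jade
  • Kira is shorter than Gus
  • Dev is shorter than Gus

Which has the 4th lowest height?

Gus

Piecing the relations together gives one ordering: Cleo < Kira < Dev < Gus < Dana < Gia < Ava < Ines < Omar < Paz < Jade < Cara.
The 4th smallest is Gus.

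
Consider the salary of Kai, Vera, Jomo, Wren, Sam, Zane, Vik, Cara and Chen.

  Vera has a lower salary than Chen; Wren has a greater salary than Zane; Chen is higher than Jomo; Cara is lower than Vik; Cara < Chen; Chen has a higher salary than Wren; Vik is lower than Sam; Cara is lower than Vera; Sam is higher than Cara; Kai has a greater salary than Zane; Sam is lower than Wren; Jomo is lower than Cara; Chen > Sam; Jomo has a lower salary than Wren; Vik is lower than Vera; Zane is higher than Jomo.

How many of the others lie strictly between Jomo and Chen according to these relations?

Chaining upward from Jomo reaches: Cara, Vik, Sam, Vera, Zane, Kai, Wren.
Chaining downward from Chen reaches: Cara, Vik, Sam, Vera, Zane, Wren.
Strictly between Jomo and Chen are those in both lists: Cara, Vik, Sam, Vera, Zane, Wren — 6 elements.

6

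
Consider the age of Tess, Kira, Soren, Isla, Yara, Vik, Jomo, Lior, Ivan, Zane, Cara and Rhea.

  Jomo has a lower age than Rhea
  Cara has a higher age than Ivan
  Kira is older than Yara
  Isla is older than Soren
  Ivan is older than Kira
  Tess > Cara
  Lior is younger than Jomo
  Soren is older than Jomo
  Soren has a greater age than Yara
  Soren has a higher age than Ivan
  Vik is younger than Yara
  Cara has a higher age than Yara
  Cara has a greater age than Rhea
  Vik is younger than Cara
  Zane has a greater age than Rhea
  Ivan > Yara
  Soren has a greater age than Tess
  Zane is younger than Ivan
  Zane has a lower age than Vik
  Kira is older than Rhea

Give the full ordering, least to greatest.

Lior < Jomo < Rhea < Zane < Vik < Yara < Kira < Ivan < Cara < Tess < Soren < Isla

The consecutive links are each given: Lior < Jomo; Jomo < Rhea; Rhea < Zane; Zane < Vik; Vik < Yara; Yara < Kira; Kira < Ivan; Ivan < Cara; Cara < Tess; Tess < Soren; Soren < Isla.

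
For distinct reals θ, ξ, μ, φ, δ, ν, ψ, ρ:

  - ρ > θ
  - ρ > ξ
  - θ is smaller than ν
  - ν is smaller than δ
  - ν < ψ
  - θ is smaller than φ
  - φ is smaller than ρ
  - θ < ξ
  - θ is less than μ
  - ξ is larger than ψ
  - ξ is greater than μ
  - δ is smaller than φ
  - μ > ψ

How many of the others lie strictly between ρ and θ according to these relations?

The relations place θ below ρ. An element lies strictly between them when it is forced above θ and also forced below ρ.
Above θ: {ν, ψ, μ, δ, φ, ξ}. Below ρ: {ν, ψ, μ, δ, φ, ξ}.
Intersection: {ν, ψ, μ, δ, φ, ξ} — 6.

6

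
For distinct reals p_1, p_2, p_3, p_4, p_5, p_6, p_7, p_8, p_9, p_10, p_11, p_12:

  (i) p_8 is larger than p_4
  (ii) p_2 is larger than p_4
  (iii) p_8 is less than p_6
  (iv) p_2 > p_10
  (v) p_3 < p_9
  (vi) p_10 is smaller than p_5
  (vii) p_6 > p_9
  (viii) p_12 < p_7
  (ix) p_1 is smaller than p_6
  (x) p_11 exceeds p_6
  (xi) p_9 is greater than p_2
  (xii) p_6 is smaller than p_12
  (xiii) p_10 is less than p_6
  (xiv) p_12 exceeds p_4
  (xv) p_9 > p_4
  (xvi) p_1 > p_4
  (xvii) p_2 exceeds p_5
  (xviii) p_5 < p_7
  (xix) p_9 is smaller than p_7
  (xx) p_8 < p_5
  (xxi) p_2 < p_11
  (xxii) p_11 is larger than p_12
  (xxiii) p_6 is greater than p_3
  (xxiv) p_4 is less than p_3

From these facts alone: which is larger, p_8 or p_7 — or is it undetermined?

p_8 < p_5 and p_5 < p_2 give p_8 < p_2.
Then p_2 < p_9 extends the chain to p_9.
Then p_9 < p_6 extends the chain to p_6.
Then p_6 < p_12 extends the chain to p_12.
Then p_12 < p_7 extends the chain to p_7.
So p_7 is larger.

p_7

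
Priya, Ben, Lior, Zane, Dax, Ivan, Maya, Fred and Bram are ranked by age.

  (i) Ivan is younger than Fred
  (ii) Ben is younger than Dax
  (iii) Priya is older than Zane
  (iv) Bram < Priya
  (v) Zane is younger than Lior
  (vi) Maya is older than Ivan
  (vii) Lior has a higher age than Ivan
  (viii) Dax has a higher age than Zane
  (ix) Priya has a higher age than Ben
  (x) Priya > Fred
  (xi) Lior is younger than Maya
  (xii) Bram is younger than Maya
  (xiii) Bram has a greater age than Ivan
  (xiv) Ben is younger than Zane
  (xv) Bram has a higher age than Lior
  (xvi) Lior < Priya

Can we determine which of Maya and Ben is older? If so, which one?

Maya

Ben < Zane and Zane < Lior give Ben < Lior.
With Lior < Bram: Ben < Zane < Lior < Bram.
With Bram < Maya: Ben < Zane < Lior < Bram < Maya.
So Maya is older.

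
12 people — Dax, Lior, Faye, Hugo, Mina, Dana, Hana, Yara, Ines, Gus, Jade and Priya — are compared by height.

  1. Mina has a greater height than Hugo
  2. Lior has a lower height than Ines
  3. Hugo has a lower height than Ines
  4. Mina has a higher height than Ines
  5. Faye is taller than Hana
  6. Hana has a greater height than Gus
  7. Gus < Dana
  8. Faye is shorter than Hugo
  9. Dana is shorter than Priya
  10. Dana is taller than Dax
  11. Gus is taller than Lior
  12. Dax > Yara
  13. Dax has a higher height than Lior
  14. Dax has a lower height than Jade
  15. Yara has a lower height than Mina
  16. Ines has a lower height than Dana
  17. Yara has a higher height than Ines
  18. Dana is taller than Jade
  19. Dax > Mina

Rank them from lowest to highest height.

Lior < Gus < Hana < Faye < Hugo < Ines < Yara < Mina < Dax < Jade < Dana < Priya

The consecutive links are each given: Lior < Gus; Gus < Hana; Hana < Faye; Faye < Hugo; Hugo < Ines; Ines < Yara; Yara < Mina; Mina < Dax; Dax < Jade; Jade < Dana; Dana < Priya.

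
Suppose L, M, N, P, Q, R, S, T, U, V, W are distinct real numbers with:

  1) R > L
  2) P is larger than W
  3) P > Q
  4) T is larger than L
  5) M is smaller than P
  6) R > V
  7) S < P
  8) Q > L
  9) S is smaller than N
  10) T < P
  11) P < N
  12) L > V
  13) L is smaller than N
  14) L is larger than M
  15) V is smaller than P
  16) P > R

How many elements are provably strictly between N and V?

5

The relations place V below N. An element lies strictly between them when it is forced above V and also forced below N.
Above V: {L, R, T, Q, P}. Below N: {M, L, S, R, T, W, Q, P}.
Intersection: {L, R, T, Q, P} — 5.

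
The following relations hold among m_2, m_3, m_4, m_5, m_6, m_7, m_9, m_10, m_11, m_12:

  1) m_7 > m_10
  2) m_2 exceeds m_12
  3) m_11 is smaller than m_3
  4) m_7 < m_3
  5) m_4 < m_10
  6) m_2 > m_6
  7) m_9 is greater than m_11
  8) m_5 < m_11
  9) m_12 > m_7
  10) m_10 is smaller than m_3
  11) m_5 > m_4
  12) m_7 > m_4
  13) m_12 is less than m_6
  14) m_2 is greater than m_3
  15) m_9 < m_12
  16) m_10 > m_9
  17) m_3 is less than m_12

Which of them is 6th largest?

m_10

The consecutive relations fix a unique order: m_4 < m_5 < m_11 < m_9 < m_10 < m_7 < m_3 < m_12 < m_6 < m_2.
Counting 6 from the largest end gives m_10.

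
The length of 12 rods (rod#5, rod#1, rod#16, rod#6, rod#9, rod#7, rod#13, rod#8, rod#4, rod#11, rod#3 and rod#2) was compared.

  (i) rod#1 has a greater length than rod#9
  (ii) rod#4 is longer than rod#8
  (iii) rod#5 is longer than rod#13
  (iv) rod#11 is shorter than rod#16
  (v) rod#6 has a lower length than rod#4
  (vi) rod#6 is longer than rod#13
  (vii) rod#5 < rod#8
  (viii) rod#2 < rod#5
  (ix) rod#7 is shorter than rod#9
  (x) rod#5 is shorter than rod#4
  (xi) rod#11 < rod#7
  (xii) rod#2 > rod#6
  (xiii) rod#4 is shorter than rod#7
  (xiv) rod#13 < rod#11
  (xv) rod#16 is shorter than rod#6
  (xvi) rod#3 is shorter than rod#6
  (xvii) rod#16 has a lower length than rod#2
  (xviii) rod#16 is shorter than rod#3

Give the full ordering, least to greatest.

rod#13 < rod#11 < rod#16 < rod#3 < rod#6 < rod#2 < rod#5 < rod#8 < rod#4 < rod#7 < rod#9 < rod#1

The consecutive links are each given: rod#13 < rod#11; rod#11 < rod#16; rod#16 < rod#3; rod#3 < rod#6; rod#6 < rod#2; rod#2 < rod#5; rod#5 < rod#8; rod#8 < rod#4; rod#4 < rod#7; rod#7 < rod#9; rod#9 < rod#1.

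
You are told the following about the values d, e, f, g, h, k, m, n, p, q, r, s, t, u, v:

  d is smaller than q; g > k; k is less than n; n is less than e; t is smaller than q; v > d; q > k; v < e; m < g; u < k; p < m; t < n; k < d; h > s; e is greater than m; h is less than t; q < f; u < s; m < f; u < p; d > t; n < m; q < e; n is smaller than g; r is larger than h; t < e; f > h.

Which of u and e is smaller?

The relevant relations are u < s; s < h; h < t; t < d; d < q; q < e.
Chaining these gives u < s < h < t < d < q < e.
So u < e; u is the smaller of the two.

u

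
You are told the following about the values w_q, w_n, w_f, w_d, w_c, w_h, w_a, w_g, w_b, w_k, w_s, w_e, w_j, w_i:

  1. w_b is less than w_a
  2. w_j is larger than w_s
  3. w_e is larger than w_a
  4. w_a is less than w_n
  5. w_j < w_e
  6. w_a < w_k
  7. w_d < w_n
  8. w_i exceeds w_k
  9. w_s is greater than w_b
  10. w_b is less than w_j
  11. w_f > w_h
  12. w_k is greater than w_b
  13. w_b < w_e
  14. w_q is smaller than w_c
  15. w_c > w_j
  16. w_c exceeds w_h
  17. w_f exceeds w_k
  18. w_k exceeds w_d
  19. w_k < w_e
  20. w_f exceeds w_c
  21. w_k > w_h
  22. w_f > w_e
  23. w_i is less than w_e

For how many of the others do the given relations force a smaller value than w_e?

8

From w_e the given relations immediately reach w_b, w_a, w_k, w_j, w_i.
From those, w_d, w_s, w_h — 8 in total.
Nothing else is reachable below w_e; 8 in all.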